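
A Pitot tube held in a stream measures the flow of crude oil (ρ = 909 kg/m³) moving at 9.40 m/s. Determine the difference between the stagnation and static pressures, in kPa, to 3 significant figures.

The dynamic pressure equals the rise in static pressure at the stagnation point: ΔP = ½ρv².
ΔP = ½·909·9.40² = 40200 Pa.

40.2 kPa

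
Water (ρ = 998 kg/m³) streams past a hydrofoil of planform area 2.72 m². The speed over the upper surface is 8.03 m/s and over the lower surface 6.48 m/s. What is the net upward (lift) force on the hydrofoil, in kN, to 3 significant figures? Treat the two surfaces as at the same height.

From P + ½ρv² = const at equal height, P_low − P_up = ½ρ(v_up² − v_low²).
ΔP = ½·998·(8.03² − 6.48²) = 11200 Pa.
Lift = ΔP · A = 11200 × 2.72 = 30500 N.

30.5 kN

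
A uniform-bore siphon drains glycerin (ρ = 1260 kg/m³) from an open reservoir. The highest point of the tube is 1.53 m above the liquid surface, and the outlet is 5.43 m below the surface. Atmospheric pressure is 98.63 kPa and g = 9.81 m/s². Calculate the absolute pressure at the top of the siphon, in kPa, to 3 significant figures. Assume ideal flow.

P_top = 12.6 kPa

Bernoulli surface→outlet gives ½v² = g·h_out, so v = √(2·9.81·5.43) = 10.3 m/s.
With constant cross-section the crest speed equals v; applying Bernoulli from the surface up to the crest, P_top = P_atm − ½ρv² − ρg·h_top.
P_top = 98630 − ½·1260·10.3² − 1260·9.81·1.53 = 12600 Pa.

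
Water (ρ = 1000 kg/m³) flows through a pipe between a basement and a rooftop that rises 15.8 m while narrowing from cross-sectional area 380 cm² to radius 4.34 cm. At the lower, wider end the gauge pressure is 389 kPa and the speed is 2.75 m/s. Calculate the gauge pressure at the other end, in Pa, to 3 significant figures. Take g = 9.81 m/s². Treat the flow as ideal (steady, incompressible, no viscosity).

P₂ ≈ 81800 Pa

The volume flow rate is constant, so v₂ = (A₁/A₂)v₁ = (380/59.2)·2.75 = 17.7 m/s.
Applying Bernoulli between the two ends and solving for P₂: P₂ = P₁ + ½ρ(v₁² − v₂²) − ρgΔh.
P₂ = 389000 + ½·1000·(2.75² − 17.7²) − 1000·9.81·(+15.8) = 389000 + (-152000) − (155000) = 81800 Pa.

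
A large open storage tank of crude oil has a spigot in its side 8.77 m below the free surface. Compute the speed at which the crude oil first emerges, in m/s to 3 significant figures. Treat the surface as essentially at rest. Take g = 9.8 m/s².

13.1 m/s

Torricelli's result v = √(2gh) gives v = √(2·9.8·8.77) = 13.1 m/s.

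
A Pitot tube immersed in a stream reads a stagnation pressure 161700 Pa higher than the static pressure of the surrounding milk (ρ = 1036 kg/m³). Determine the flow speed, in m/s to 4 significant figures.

Bernoulli between the free stream and the stagnation point: ½ρv² = P_stag − P_static.
v = √(2ΔP/ρ) = √(2·161700/1036) = 17.67 m/s.

v = 17.67 m/s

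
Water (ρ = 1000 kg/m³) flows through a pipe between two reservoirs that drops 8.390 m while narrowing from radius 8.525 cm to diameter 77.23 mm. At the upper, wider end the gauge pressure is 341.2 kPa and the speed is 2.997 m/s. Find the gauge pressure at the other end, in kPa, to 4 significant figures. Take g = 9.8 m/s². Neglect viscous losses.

By continuity, v₂ = v₁·A₁/A₂ = 2.997·(228.3/46.84) = 14.61 m/s.
Bernoulli: P₁ + ½ρv₁² + ρg h₁ = P₂ + ½ρv₂² + ρg h₂, so P₂ = P₁ + ½ρ(v₁² − v₂²) − ρg(h₂ − h₁).
P₂ = 341200 + ½·1000·(2.997² − 14.61²) − 1000·9.8·(−8.390) = 341200 + (-102200) − (-82220) = 321200 Pa.

321.2 kPa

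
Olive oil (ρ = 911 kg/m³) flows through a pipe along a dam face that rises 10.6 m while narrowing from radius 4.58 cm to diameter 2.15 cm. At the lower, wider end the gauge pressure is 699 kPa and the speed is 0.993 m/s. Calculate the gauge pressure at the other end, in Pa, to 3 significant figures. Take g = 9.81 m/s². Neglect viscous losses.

By continuity, v₂ = v₁·A₁/A₂ = 0.993·(65.9/3.63) = 18.0 m/s.
Energy conservation along the streamline gives P₂ = P₁ − ½ρ(v₂² − v₁²) − ρg(h₂ − h₁).
P₂ = 699000 + ½·911·(0.993² − 18.0²) − 911·9.81·(+10.6) = 699000 + (-148000) − (94700) = 457000 Pa.

457000 Pa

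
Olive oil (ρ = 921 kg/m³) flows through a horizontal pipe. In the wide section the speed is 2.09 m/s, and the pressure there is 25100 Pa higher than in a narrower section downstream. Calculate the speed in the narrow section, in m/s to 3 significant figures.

With h₁ = h₂, rearranging Bernoulli gives v₂ = √(v₁² + 2ΔP/ρ).
v₂ = √(2.09² + 2·25100/921) = √(4.37 + 54.5) = 7.67 m/s.

v₂ ≈ 7.67 m/s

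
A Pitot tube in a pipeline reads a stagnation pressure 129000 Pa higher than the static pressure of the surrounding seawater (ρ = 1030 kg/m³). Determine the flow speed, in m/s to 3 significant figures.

v = 15.8 m/s

At the stagnation point the flow is brought to rest, so Bernoulli gives P_stag − P_static = ½ρv².
v = √(2ΔP/ρ) = √(2·129000/1030) = 15.8 m/s.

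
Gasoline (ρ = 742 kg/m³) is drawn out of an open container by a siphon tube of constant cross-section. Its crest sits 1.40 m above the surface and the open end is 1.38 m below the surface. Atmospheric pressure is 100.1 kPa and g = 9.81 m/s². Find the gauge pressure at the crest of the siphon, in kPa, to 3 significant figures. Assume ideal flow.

From the surface to the outlet (both open to atmosphere, surface at rest): v = √(2g·h_out) = √(2·9.81·1.38) = 5.20 m/s.
With constant cross-section the crest speed equals v; applying Bernoulli from the surface up to the crest, P_top = P_atm − ½ρv² − ρg·h_top.
P_top = 100100 − ½·742·5.20² − 742·9.81·1.40 = 79900 Pa. So P_gauge = P_top − P_atm = -20200 Pa.

-20.2 kPa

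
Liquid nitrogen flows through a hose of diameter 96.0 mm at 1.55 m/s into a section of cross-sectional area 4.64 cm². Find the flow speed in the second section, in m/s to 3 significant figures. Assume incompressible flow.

v₂ ≈ 24.2 m/s

The volume flow rate is constant, so v₂ = (A₁/A₂)v₁ = (72.4/4.64)·1.55 = 24.2 m/s.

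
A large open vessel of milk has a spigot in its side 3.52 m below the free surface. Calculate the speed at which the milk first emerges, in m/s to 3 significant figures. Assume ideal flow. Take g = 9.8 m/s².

The surface is effectively still and both ends are open, so ½v² = gh and v = √(2·9.8·3.52) = 8.31 m/s.

8.31 m/s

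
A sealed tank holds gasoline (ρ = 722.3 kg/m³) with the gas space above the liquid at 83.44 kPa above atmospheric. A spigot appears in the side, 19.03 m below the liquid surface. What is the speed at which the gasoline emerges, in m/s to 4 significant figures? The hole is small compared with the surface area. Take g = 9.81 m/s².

v ≈ 24.58 m/s

Take point 1 at the surface (v₁ ≈ 0) and point 2 at the hole (at atmospheric pressure). Bernoulli: P₁ + ρg h = P_atm + ½ρv₂².
With P₁ − P_atm = 83440 Pa, v₂ = √(2gh + 2ΔP/ρ) = √(2·9.81·19.03 + 2·83440/722.3) = 24.58 m/s.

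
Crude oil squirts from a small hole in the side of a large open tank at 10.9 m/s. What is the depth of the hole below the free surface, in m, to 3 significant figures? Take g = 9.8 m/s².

Torricelli: v = √(2gh), so h = v²/(2g).
h = 10.9²/(2·9.8) = 119/19.60 = 6.06 m.

h ≈ 6.06 m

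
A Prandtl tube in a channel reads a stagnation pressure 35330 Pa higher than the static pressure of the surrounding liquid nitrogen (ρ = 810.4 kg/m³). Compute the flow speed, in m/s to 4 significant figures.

v ≈ 9.338 m/s

The dynamic pressure equals the rise in static pressure at the stagnation point: ΔP = ½ρv².
v = √(2ΔP/ρ) = √(2·35330/810.4) = 9.338 m/s.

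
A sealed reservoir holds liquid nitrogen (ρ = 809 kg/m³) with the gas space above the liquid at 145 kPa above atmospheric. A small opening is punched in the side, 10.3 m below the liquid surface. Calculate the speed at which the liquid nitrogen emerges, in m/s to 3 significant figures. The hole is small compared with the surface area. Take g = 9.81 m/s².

Take point 1 at the surface (v₁ ≈ 0) and point 2 at the hole (at atmospheric pressure). Bernoulli: P₁ + ρg h = P_atm + ½ρv₂².
With P₁ − P_atm = 145000 Pa, v₂ = √(2gh + 2ΔP/ρ) = √(2·9.81·10.3 + 2·145000/809) = 23.7 m/s.

v ≈ 23.7 m/s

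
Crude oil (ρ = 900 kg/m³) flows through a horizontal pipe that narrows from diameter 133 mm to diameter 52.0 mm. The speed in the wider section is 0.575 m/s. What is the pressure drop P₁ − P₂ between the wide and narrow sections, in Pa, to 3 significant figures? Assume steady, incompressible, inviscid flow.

Mass conservation (A₁v₁ = A₂v₂) gives v₂ = 0.575 × 139/21.2 = 3.76 m/s.
Along the horizontal streamline, P + ½ρv² is constant.
P₁ − P₂ = ½·900·(3.76² − 0.575²) = ½·900·13.8 = 6220 Pa.

ΔP ≈ 6220 Pa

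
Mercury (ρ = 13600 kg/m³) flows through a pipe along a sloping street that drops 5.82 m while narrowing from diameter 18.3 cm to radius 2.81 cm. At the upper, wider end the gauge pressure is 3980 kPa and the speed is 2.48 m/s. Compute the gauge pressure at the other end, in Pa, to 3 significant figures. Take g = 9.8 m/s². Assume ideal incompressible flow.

By continuity, v₂ = v₁·A₁/A₂ = 2.48·(263/24.8) = 26.3 m/s.
Energy conservation along the streamline gives P₂ = P₁ − ½ρ(v₂² − v₁²) − ρg(h₂ − h₁).
P₂ = 3980000 + ½·13600·(2.48² − 26.3²) − 13600·9.8·(−5.82) = 3980000 + (-4660000) − (-776000) = 95600 Pa.

P₂ ≈ 95600 Pa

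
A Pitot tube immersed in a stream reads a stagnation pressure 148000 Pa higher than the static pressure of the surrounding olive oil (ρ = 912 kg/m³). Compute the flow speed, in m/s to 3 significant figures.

The dynamic pressure equals the rise in static pressure at the stagnation point: ΔP = ½ρv².
v = √(2ΔP/ρ) = √(2·148000/912) = 18.0 m/s.

18.0 m/s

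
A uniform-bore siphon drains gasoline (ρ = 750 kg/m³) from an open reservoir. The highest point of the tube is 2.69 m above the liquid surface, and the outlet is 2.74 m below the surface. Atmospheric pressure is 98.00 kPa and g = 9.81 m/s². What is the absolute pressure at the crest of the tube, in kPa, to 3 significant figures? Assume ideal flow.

From the surface to the outlet (both open to atmosphere, surface at rest): v = √(2g·h_out) = √(2·9.81·2.74) = 7.33 m/s.
The bore is uniform, so the speed at the crest is the same v. Bernoulli surface→crest: P_atm = P_top + ½ρv² + ρg·h_top.
P_top = 98000 − ½·750·7.33² − 750·9.81·2.69 = 58000 Pa.

P_top ≈ 58.0 kPa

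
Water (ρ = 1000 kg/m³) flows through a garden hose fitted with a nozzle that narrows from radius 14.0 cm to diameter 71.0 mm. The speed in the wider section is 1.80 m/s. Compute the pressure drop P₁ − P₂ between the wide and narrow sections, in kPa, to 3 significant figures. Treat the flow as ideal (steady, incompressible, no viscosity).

By continuity, v₂ = v₁·A₁/A₂ = 1.80·(616/39.6) = 28.0 m/s.
The pipe is horizontal, so Bernoulli reduces to P₁ + ½ρv₁² = P₂ + ½ρv₂².
P₁ − P₂ = ½·1000·(28.0² − 1.80²) = ½·1000·780 = 390000 Pa.

390 kPa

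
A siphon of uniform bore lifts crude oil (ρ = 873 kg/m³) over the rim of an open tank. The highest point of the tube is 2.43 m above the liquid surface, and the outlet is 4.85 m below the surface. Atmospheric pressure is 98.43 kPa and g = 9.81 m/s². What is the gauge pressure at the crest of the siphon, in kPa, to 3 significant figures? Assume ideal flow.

P_gauge ≈ -62.3 kPa

From the surface to the outlet (both open to atmosphere, surface at rest): v = √(2g·h_out) = √(2·9.81·4.85) = 9.75 m/s.
The bore is uniform, so the speed at the crest is the same v. Bernoulli surface→crest: P_atm = P_top + ½ρv² + ρg·h_top.
P_top = 98430 − ½·873·9.75² − 873·9.81·2.43 = 36100 Pa. So P_gauge = P_top − P_atm = -62300 Pa.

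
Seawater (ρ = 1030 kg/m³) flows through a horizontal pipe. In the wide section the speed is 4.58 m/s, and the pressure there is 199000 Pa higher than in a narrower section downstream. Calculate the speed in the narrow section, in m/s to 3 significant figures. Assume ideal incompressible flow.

v₂ ≈ 20.2 m/s

With h₁ = h₂, rearranging Bernoulli gives v₂ = √(v₁² + 2ΔP/ρ).
v₂ = √(4.58² + 2·199000/1030) = √(21.0 + 386) = 20.2 m/s.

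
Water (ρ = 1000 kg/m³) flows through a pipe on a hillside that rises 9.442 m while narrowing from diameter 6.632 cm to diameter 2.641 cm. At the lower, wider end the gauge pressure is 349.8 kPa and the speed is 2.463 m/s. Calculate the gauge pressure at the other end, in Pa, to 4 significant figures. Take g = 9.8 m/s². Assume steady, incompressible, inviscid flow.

By continuity, v₂ = v₁·A₁/A₂ = 2.463·(34.54/5.478) = 15.53 m/s.
Bernoulli: P₁ + ½ρv₁² + ρg h₁ = P₂ + ½ρv₂² + ρg h₂, so P₂ = P₁ + ½ρ(v₁² − v₂²) − ρg(h₂ − h₁).
P₂ = 349800 + ½·1000·(2.463² − 15.53²) − 1000·9.8·(+9.442) = 349800 + (-117600) − (92530) = 139700 Pa.

P₂ = 139700 Pa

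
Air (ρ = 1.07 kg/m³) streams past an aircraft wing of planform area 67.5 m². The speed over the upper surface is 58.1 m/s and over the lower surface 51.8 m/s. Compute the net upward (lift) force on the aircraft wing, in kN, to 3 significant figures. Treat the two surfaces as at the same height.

F ≈ 25.0 kN

With equal heights on the two surfaces, Bernoulli gives P_lower − P_upper = ½ρ(v_upper² − v_lower²).
ΔP = ½·1.07·(58.1² − 51.8²) = 370 Pa.
Lift = ΔP · A = 370 × 67.5 = 25000 N.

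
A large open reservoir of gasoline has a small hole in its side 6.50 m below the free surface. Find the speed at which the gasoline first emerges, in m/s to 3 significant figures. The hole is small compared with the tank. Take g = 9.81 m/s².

With the surface at rest and both surface and jet at atmospheric pressure, Bernoulli gives ρg h = ½ρv², so v = √(2gh) = √(2·9.81·6.50) = 11.3 m/s.

v ≈ 11.3 m/s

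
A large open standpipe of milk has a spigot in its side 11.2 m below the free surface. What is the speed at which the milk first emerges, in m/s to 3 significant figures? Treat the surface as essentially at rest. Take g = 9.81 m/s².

v ≈ 14.8 m/s

With the surface at rest and both surface and jet at atmospheric pressure, Bernoulli gives ρg h = ½ρv², so v = √(2gh) = √(2·9.81·11.2) = 14.8 m/s.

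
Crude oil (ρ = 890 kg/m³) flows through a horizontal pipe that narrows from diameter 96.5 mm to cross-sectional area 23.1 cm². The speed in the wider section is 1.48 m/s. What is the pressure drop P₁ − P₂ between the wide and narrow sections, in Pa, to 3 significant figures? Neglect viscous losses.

ΔP = 8800 Pa

Continuity gives A₁v₁ = A₂v₂, so v₂ = (73.1 cm²)/(23.1 cm²) × 1.48 m/s = 4.69 m/s.
The pipe is horizontal, so Bernoulli reduces to P₁ + ½ρv₁² = P₂ + ½ρv₂².
P₁ − P₂ = ½·890·(4.69² − 1.48²) = ½·890·19.8 = 8800 Pa.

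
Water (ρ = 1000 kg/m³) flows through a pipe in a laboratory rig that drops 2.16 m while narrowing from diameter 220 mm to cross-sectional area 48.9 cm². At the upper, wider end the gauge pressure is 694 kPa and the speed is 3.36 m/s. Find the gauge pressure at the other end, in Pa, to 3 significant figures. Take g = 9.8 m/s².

Continuity gives A₁v₁ = A₂v₂, so v₂ = (380 cm²)/(48.9 cm²) × 3.36 m/s = 26.1 m/s.
Energy conservation along the streamline gives P₂ = P₁ − ½ρ(v₂² − v₁²) − ρg(h₂ − h₁).
P₂ = 694000 + ½·1000·(3.36² − 26.1²) − 1000·9.8·(−2.16) = 694000 + (-335000) − (-21200) = 380000 Pa.

P₂ = 380000 Pa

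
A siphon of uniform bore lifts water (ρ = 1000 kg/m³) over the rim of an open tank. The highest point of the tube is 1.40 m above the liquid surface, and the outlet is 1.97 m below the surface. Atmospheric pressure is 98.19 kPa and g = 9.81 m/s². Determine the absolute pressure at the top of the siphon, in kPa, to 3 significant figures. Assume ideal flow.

The outlet speed comes from Torricelli: v = √(2g·1.97) = 6.22 m/s.
With constant cross-section the crest speed equals v; applying Bernoulli from the surface up to the crest, P_top = P_atm − ½ρv² − ρg·h_top.
P_top = 98190 − ½·1000·6.22² − 1000·9.81·1.40 = 65100 Pa.

P_top = 65.1 kPa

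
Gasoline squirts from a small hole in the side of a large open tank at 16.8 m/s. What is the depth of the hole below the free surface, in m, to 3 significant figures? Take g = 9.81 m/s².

Inverting v = √(2gh) gives h = v² / 2g.
h = 16.8²/(2·9.81) = 282/19.62 = 14.4 m.

h ≈ 14.4 m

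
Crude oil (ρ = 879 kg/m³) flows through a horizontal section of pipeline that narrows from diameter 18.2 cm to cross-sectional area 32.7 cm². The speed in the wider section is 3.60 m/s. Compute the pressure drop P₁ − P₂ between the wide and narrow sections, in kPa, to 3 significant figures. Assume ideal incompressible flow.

ΔP ≈ 355 kPa

Continuity gives A₁v₁ = A₂v₂, so v₂ = (260 cm²)/(32.7 cm²) × 3.60 m/s = 28.6 m/s.
With no height change, Bernoulli's equation is P₁ + ½ρv₁² = P₂ + ½ρv₂².
P₁ − P₂ = ½·879·(28.6² − 3.60²) = ½·879·807 = 355000 Pa.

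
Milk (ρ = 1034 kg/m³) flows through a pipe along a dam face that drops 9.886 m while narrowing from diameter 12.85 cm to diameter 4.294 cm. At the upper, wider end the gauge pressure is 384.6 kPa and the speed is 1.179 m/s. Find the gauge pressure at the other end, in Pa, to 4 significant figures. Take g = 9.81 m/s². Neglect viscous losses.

Continuity gives A₁v₁ = A₂v₂, so v₂ = (129.7 cm²)/(14.48 cm²) × 1.179 m/s = 10.56 m/s.
Bernoulli: P₁ + ½ρv₁² + ρg h₁ = P₂ + ½ρv₂² + ρg h₂, so P₂ = P₁ + ½ρ(v₁² − v₂²) − ρg(h₂ − h₁).
P₂ = 384600 + ½·1034·(1.179² − 10.56²) − 1034·9.81·(−9.886) = 384600 + (-56920) − (-100300) = 428000 Pa.

P₂ ≈ 428000 Pa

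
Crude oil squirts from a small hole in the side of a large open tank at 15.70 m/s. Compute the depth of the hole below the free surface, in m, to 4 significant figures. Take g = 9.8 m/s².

Inverting v = √(2gh) gives h = v² / 2g.
h = 15.70²/(2·9.8) = 246.5/19.60 = 12.58 m.

12.58 m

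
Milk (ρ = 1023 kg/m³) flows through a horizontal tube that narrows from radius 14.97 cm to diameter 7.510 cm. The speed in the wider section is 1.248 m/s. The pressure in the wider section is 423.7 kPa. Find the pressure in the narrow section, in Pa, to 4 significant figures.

Mass conservation (A₁v₁ = A₂v₂) gives v₂ = 1.248 × 704.0/44.30 = 19.84 m/s.
The pipe is horizontal, so Bernoulli reduces to P₁ + ½ρv₁² = P₂ + ½ρv₂².
P₂ = P₁ − ½ρ(v₂² − v₁²) = 423700 − ½·1023·(19.84² − 1.248²) = 423700 − 200400 = 223300 Pa.

P₂ ≈ 223300 Pa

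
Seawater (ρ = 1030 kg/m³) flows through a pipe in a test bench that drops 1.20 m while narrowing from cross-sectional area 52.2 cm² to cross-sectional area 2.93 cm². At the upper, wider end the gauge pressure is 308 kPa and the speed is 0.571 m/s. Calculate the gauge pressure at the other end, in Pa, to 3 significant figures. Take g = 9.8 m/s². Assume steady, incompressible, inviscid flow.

By continuity, v₂ = v₁·A₁/A₂ = 0.571·(52.2/2.93) = 10.2 m/s.
Bernoulli: P₁ + ½ρv₁² + ρg h₁ = P₂ + ½ρv₂² + ρg h₂, so P₂ = P₁ + ½ρ(v₁² − v₂²) − ρg(h₂ − h₁).
P₂ = 308000 + ½·1030·(0.571² − 10.2²) − 1030·9.8·(−1.20) = 308000 + (-53100) − (-12100) = 267000 Pa.

267000 Pa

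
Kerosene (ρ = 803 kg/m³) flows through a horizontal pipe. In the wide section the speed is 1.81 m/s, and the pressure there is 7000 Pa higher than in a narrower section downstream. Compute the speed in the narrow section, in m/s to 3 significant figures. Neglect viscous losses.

With h₁ = h₂, rearranging Bernoulli gives v₂ = √(v₁² + 2ΔP/ρ).
v₂ = √(1.81² + 2·7000/803) = √(3.28 + 17.4) = 4.55 m/s.

4.55 m/s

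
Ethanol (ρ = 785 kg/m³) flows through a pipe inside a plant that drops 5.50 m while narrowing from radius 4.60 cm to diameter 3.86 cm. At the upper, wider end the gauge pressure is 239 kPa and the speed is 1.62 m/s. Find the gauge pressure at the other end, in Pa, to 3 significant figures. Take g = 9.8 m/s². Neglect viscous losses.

P₂ ≈ 249000 Pa

Mass conservation (A₁v₁ = A₂v₂) gives v₂ = 1.62 × 66.5/11.7 = 9.20 m/s.
Bernoulli: P₁ + ½ρv₁² + ρg h₁ = P₂ + ½ρv₂² + ρg h₂, so P₂ = P₁ + ½ρ(v₁² − v₂²) − ρg(h₂ − h₁).
P₂ = 239000 + ½·785·(1.62² − 9.20²) − 785·9.8·(−5.50) = 239000 + (-32200) − (-42300) = 249000 Pa.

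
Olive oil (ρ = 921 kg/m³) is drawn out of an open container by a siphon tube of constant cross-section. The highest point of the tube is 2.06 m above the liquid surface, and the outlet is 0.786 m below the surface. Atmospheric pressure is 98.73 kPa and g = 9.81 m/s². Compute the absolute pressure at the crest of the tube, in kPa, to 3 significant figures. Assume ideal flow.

P_top ≈ 73.0 kPa

Bernoulli surface→outlet gives ½v² = g·h_out, so v = √(2·9.81·0.786) = 3.93 m/s.
With constant cross-section the crest speed equals v; applying Bernoulli from the surface up to the crest, P_top = P_atm − ½ρv² − ρg·h_top.
P_top = 98730 − ½·921·3.93² − 921·9.81·2.06 = 73000 Pa.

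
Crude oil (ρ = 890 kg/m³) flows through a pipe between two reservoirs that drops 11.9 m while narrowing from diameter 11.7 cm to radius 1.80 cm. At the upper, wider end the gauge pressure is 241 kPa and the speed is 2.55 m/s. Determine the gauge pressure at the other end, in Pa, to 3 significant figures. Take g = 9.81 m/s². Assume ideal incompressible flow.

By continuity, v₂ = v₁·A₁/A₂ = 2.55·(108/10.2) = 26.9 m/s.
Applying Bernoulli between the two ends and solving for P₂: P₂ = P₁ + ½ρ(v₁² − v₂²) − ρgΔh.
P₂ = 241000 + ½·890·(2.55² − 26.9²) − 890·9.81·(−11.9) = 241000 + (-320000) − (-104000) = 25000 Pa.

P₂ ≈ 25000 Pa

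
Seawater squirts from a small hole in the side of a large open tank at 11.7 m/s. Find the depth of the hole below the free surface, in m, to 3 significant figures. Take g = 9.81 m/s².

h = 6.98 m

Torricelli: v = √(2gh), so h = v²/(2g).
h = 11.7²/(2·9.81) = 137/19.62 = 6.98 m.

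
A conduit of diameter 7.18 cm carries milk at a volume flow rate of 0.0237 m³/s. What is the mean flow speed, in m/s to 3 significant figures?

Q = 0.0237 m³/s = 0.0237 m³/s.
v = Q/A = 0.0237 / 0.00405 = 5.85 m/s.

v ≈ 5.85 m/s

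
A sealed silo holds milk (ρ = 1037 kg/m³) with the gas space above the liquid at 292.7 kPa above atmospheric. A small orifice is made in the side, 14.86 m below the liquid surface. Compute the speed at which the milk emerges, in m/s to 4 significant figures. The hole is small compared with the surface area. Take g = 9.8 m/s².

Take point 1 at the surface (v₁ ≈ 0) and point 2 at the hole (at atmospheric pressure). Bernoulli: P₁ + ρg h = P_atm + ½ρv₂².
With P₁ − P_atm = 292700 Pa, v₂ = √(2gh + 2ΔP/ρ) = √(2·9.8·14.86 + 2·292700/1037) = 29.25 m/s.

v ≈ 29.25 m/s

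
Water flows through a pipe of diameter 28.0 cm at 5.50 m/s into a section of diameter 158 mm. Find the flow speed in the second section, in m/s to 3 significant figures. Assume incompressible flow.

By continuity, v₂ = v₁·A₁/A₂ = 5.50·(616/196) = 17.3 m/s.

v₂ ≈ 17.3 m/s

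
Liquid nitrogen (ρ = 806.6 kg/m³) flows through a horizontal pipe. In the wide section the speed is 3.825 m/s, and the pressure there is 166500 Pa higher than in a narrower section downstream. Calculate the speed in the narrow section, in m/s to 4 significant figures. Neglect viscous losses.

With h₁ = h₂, rearranging Bernoulli gives v₂ = √(v₁² + 2ΔP/ρ).
v₂ = √(3.825² + 2·166500/806.6) = √(14.63 + 412.8) = 20.68 m/s.

20.68 m/s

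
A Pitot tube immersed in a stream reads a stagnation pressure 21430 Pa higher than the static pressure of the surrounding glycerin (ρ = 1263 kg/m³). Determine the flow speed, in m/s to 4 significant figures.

v ≈ 5.825 m/s

At the stagnation point the flow is brought to rest, so Bernoulli gives P_stag − P_static = ½ρv².
v = √(2ΔP/ρ) = √(2·21430/1263) = 5.825 m/s.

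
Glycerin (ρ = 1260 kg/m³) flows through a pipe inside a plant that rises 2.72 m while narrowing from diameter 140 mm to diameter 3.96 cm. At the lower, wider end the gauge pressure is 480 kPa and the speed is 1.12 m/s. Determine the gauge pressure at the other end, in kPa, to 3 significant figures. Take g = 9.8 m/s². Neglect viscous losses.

By continuity, v₂ = v₁·A₁/A₂ = 1.12·(154/12.3) = 14.0 m/s.
Applying Bernoulli between the two ends and solving for P₂: P₂ = P₁ + ½ρ(v₁² − v₂²) − ρgΔh.
P₂ = 480000 + ½·1260·(1.12² − 14.0²) − 1260·9.8·(+2.72) = 480000 + (-123000) − (33600) = 324000 Pa.

P₂ ≈ 324 kPa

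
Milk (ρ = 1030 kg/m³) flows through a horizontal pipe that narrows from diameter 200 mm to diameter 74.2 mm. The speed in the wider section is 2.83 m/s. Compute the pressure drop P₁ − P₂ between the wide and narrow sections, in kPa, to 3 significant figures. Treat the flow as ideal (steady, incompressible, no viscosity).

By continuity, v₂ = v₁·A₁/A₂ = 2.83·(314/43.2) = 20.6 m/s.
With no height change, Bernoulli's equation is P₁ + ½ρv₁² = P₂ + ½ρv₂².
P₁ − P₂ = ½·1030·(20.6² − 2.83²) = ½·1030·415 = 214000 Pa.

ΔP = 214 kPa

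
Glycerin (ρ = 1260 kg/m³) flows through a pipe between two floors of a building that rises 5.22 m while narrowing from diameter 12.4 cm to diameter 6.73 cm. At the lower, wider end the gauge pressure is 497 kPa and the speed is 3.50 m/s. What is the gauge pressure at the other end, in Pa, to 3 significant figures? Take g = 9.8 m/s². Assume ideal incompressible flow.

By continuity, v₂ = v₁·A₁/A₂ = 3.50·(121/35.6) = 11.9 m/s.
Energy conservation along the streamline gives P₂ = P₁ − ½ρ(v₂² − v₁²) − ρg(h₂ − h₁).
P₂ = 497000 + ½·1260·(3.50² − 11.9²) − 1260·9.8·(+5.22) = 497000 + (-81200) − (64500) = 351000 Pa.

351000 Pa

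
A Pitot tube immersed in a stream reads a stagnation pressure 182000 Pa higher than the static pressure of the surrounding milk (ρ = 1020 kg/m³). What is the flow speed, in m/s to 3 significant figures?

v = 18.9 m/s

At the stagnation point the flow is brought to rest, so Bernoulli gives P_stag − P_static = ½ρv².
v = √(2ΔP/ρ) = √(2·182000/1020) = 18.9 m/s.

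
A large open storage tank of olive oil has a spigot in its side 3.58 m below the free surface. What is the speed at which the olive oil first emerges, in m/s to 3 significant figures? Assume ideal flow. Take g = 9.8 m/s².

The surface is effectively still and both ends are open, so ½v² = gh and v = √(2·9.8·3.58) = 8.38 m/s.

v ≈ 8.38 m/s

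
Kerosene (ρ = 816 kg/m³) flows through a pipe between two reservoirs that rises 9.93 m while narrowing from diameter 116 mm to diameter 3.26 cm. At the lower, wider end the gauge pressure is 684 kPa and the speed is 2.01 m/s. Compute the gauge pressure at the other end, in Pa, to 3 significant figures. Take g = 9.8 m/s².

By continuity, v₂ = v₁·A₁/A₂ = 2.01·(106/8.35) = 25.4 m/s.
Energy conservation along the streamline gives P₂ = P₁ − ½ρ(v₂² − v₁²) − ρg(h₂ − h₁).
P₂ = 684000 + ½·816·(2.01² − 25.4²) − 816·9.8·(+9.93) = 684000 + (-263000) − (79400) = 342000 Pa.

P₂ ≈ 342000 Pa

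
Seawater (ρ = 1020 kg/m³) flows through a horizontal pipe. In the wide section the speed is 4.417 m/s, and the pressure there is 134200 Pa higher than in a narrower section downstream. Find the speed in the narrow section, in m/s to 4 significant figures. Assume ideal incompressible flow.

v₂ ≈ 16.81 m/s

Horizontal Bernoulli: P₁ + ½ρv₁² = P₂ + ½ρv₂², so v₂² = v₁² + 2(P₁ − P₂)/ρ.
v₂ = √(4.417² + 2·134200/1020) = √(19.51 + 263.1) = 16.81 m/s.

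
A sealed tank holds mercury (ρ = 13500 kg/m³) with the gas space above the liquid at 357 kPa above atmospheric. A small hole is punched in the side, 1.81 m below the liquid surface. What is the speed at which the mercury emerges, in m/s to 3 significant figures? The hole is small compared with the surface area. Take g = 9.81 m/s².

Take point 1 at the surface (v₁ ≈ 0) and point 2 at the hole (at atmospheric pressure). Bernoulli: P₁ + ρg h = P_atm + ½ρv₂².
With P₁ − P_atm = 357000 Pa, v₂ = √(2gh + 2ΔP/ρ) = √(2·9.81·1.81 + 2·357000/13500) = 9.40 m/s.

9.40 m/s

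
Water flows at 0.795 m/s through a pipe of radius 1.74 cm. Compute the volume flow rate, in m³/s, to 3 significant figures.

Q ≈ 0.000756 m³/s

Q = A·v = 0.000951 m² × 0.795 m/s = 0.000756 m³/s.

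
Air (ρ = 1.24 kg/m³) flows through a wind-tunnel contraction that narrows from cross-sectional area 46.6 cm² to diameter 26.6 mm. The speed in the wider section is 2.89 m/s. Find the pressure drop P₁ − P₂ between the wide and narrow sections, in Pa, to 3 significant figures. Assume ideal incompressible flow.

By continuity, v₂ = v₁·A₁/A₂ = 2.89·(46.6/5.56) = 24.2 m/s.
The pipe is horizontal, so Bernoulli reduces to P₁ + ½ρv₁² = P₂ + ½ρv₂².
P₁ − P₂ = ½·1.24·(24.2² − 2.89²) = ½·1.24·579 = 359 Pa.

ΔP ≈ 359 Pa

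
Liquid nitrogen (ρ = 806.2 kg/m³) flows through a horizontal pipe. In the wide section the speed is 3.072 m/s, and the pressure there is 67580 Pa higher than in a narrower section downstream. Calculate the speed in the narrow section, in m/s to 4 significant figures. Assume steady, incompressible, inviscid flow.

With h₁ = h₂, rearranging Bernoulli gives v₂ = √(v₁² + 2ΔP/ρ).
v₂ = √(3.072² + 2·67580/806.2) = √(9.437 + 167.7) = 13.31 m/s.

13.31 m/s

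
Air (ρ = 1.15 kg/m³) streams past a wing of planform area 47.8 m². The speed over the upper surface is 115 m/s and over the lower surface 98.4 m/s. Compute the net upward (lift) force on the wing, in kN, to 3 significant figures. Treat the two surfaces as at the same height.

From P + ½ρv² = const at equal height, P_low − P_up = ½ρ(v_up² − v_low²).
ΔP = ½·1.15·(115² − 98.4²) = 2040 Pa.
Lift = ΔP · A = 2040 × 47.8 = 97400 N.

97.4 kN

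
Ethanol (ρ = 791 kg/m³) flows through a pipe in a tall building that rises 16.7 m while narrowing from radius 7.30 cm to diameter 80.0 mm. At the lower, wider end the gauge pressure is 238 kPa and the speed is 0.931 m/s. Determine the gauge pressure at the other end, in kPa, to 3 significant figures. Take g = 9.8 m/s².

105 kPa

Continuity gives A₁v₁ = A₂v₂, so v₂ = (167 cm²)/(50.3 cm²) × 0.931 m/s = 3.10 m/s.
Applying Bernoulli between the two ends and solving for P₂: P₂ = P₁ + ½ρ(v₁² − v₂²) − ρgΔh.
P₂ = 238000 + ½·791·(0.931² − 3.10²) − 791·9.8·(+16.7) = 238000 + (-3460) − (129000) = 105000 Pa.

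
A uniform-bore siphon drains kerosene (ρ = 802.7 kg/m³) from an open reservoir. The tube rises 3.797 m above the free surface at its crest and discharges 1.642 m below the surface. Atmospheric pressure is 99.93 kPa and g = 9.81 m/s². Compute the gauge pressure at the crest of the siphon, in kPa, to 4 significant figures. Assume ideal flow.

-42.83 kPa

The outlet speed comes from Torricelli: v = √(2g·1.642) = 5.676 m/s.
Continuity keeps v the same throughout the tube; from surface to crest, P_atm + 0 = P_top + ½ρv² + ρg·h_top.
P_top = 99930 − ½·802.7·5.676² − 802.7·9.81·3.797 = 57100 Pa. So P_gauge = P_top − P_atm = -42830 Pa.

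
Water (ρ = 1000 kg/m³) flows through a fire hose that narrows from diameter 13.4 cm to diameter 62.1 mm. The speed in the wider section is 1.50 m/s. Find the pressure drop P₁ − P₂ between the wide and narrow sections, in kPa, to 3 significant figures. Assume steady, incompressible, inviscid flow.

By continuity, v₂ = v₁·A₁/A₂ = 1.50·(141/30.3) = 6.98 m/s.
The pipe is horizontal, so Bernoulli reduces to P₁ + ½ρv₁² = P₂ + ½ρv₂².
P₁ − P₂ = ½·1000·(6.98² − 1.50²) = ½·1000·46.5 = 23300 Pa.

ΔP = 23.3 kPa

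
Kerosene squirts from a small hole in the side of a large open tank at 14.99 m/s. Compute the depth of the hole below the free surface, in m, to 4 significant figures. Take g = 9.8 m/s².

For a small hole in a large open tank, ½v² = gh, giving h = v²/(2g).
h = 14.99²/(2·9.8) = 224.7/19.60 = 11.46 m.

h ≈ 11.46 m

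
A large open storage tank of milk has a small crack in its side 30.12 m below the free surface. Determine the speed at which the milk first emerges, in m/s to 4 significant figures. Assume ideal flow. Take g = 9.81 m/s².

Bernoulli from surface to hole (P equal, v_surface ≈ 0): v = √(2gh) = √(2×9.81×30.12) = 24.31 m/s.

v ≈ 24.31 m/s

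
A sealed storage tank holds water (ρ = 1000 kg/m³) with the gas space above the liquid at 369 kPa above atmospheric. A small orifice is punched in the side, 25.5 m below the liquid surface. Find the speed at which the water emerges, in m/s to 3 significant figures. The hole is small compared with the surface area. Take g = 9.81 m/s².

35.2 m/s

Take point 1 at the surface (v₁ ≈ 0) and point 2 at the hole (at atmospheric pressure). Bernoulli: P₁ + ρg h = P_atm + ½ρv₂².
With P₁ − P_atm = 369000 Pa, v₂ = √(2gh + 2ΔP/ρ) = √(2·9.81·25.5 + 2·369000/1000) = 35.2 m/s.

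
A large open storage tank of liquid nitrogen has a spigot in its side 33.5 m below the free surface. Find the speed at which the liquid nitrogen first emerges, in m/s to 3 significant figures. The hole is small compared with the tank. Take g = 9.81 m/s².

Torricelli's result v = √(2gh) gives v = √(2·9.81·33.5) = 25.6 m/s.

v = 25.6 m/s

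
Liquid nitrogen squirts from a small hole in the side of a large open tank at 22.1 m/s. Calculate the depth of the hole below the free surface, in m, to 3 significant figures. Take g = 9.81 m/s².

24.9 m

Torricelli: v = √(2gh), so h = v²/(2g).
h = 22.1²/(2·9.81) = 488/19.62 = 24.9 m.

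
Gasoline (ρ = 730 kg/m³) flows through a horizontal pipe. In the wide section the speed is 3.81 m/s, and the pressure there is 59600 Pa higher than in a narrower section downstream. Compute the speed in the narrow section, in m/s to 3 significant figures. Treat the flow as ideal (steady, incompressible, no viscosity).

Horizontal Bernoulli: P₁ + ½ρv₁² = P₂ + ½ρv₂², so v₂² = v₁² + 2(P₁ − P₂)/ρ.
v₂ = √(3.81² + 2·59600/730) = √(14.5 + 163) = 13.3 m/s.

v₂ = 13.3 m/s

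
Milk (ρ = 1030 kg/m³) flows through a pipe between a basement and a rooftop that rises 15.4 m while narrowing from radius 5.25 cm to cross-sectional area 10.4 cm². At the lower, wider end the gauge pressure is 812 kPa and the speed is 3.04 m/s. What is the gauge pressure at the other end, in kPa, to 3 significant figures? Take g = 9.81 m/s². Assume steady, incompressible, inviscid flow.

The volume flow rate is constant, so v₂ = (A₁/A₂)v₁ = (86.6/10.4)·3.04 = 25.3 m/s.
Applying Bernoulli between the two ends and solving for P₂: P₂ = P₁ + ½ρ(v₁² − v₂²) − ρgΔh.
P₂ = 812000 + ½·1030·(3.04² − 25.3²) − 1030·9.81·(+15.4) = 812000 + (-325000) − (156000) = 331000 Pa.

331 kPa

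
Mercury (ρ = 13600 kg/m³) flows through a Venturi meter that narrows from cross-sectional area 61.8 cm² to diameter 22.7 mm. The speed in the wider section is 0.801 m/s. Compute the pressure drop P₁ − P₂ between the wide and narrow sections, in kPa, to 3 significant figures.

1010 kPa

By continuity, v₂ = v₁·A₁/A₂ = 0.801·(61.8/4.05) = 12.2 m/s.
With no height change, Bernoulli's equation is P₁ + ½ρv₁² = P₂ + ½ρv₂².
P₁ − P₂ = ½·13600·(12.2² − 0.801²) = ½·13600·149 = 1010000 Pa.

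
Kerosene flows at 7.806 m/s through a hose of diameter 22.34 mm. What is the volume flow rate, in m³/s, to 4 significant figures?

Q = A·v = 0.0003920 m² × 7.806 m/s = 0.003060 m³/s.

0.003060 m³/s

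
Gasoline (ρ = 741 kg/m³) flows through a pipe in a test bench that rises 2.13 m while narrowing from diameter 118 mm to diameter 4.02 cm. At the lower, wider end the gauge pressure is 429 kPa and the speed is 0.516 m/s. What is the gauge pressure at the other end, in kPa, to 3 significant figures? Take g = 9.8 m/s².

The volume flow rate is constant, so v₂ = (A₁/A₂)v₁ = (109/12.7)·0.516 = 4.45 m/s.
Energy conservation along the streamline gives P₂ = P₁ − ½ρ(v₂² − v₁²) − ρg(h₂ − h₁).
P₂ = 429000 + ½·741·(0.516² − 4.45²) − 741·9.8·(+2.13) = 429000 + (-7220) − (15500) = 406000 Pa.

406 kPa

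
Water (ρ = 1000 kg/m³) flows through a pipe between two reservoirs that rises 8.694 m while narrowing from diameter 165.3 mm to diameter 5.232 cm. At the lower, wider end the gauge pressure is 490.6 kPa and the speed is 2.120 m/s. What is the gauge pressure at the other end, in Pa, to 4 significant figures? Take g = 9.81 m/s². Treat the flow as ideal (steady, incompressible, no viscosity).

P₂ = 183700 Pa

Mass conservation (A₁v₁ = A₂v₂) gives v₂ = 2.120 × 214.6/21.50 = 21.16 m/s.
Energy conservation along the streamline gives P₂ = P₁ − ½ρ(v₂² − v₁²) − ρg(h₂ − h₁).
P₂ = 490600 + ½·1000·(2.120² − 21.16²) − 1000·9.81·(+8.694) = 490600 + (-221700) − (85290) = 183700 Pa.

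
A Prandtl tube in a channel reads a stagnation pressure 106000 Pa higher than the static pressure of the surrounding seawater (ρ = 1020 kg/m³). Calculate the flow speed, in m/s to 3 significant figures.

14.4 m/s

The dynamic pressure equals the rise in static pressure at the stagnation point: ΔP = ½ρv².
v = √(2ΔP/ρ) = √(2·106000/1020) = 14.4 m/s.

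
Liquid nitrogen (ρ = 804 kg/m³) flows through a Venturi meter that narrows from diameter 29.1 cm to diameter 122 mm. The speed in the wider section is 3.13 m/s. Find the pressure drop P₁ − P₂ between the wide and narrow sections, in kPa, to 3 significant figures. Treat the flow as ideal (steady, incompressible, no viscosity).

By continuity, v₂ = v₁·A₁/A₂ = 3.13·(665/117) = 17.8 m/s.
Bernoulli (h₁ = h₂): P₁ − P₂ = ½ρ(v₂² − v₁²).
P₁ − P₂ = ½·804·(17.8² − 3.13²) = ½·804·307 = 124000 Pa.

ΔP ≈ 124 kPa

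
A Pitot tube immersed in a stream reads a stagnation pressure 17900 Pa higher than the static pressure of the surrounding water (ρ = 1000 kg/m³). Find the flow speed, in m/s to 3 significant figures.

The dynamic pressure equals the rise in static pressure at the stagnation point: ΔP = ½ρv².
v = √(2ΔP/ρ) = √(2·17900/1000) = 5.98 m/s.

v ≈ 5.98 m/s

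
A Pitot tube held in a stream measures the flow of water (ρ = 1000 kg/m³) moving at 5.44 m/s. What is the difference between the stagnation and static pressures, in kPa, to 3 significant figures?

At the stagnation point the flow is brought to rest, so Bernoulli gives P_stag − P_static = ½ρv².
ΔP = ½·1000·5.44² = 14800 Pa.

ΔP ≈ 14.8 kPa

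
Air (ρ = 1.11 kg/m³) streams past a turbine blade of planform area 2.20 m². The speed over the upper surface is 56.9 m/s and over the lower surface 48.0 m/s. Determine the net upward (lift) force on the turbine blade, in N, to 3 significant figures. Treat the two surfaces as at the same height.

F = 1140 N

The faster flow above has the lower pressure; Bernoulli (same height) gives ΔP = ½ρ(v_up² − v_low²).
ΔP = ½·1.11·(56.9² − 48.0²) = 518 Pa.
Lift = ΔP · A = 518 × 2.20 = 1140 N.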